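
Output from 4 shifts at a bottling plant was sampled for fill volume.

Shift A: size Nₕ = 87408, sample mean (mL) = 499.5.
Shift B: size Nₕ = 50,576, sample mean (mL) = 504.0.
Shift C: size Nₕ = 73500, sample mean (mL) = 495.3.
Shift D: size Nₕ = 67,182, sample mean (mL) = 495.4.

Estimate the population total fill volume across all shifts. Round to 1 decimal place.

138837112.8

A: 87408·499.5 = 43660296
B: 50576·504.0 = 25490304
C: 73500·495.3 = 36404550
D: 67182·495.4 = 33281962.8
τ̂ = Σ Nₕx̄ₕ = 138837112.8.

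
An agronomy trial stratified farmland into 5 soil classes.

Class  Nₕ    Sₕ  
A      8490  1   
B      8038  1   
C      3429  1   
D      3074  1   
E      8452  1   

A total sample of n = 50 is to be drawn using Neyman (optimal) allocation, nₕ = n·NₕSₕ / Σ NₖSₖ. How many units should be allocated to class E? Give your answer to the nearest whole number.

Σ NₕSₕ = 8490·1 + 8038·1 + 3429·1 + 3074·1 + 8452·1 = 31483.
Share for E: 8452/31483 = 0.26846.
n_E = 50 × 0.26846 = 13.423... → 13.

13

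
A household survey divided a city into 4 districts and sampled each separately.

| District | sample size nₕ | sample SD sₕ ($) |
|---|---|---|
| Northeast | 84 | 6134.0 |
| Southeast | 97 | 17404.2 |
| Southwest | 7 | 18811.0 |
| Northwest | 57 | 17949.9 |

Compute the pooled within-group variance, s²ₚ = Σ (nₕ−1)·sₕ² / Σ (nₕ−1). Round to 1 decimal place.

Degrees of freedom: 83 + 96 + 6 + 56 = 241.
Σ(nₕ−1)sₕ² = 83·37625956 + 96·302906177.64 + 6·353853721 + 56·322198910.01 = 52368208688.
s²ₚ = 52368208688 / 241 = 217295471.734... → 217295471.7.

217295471.7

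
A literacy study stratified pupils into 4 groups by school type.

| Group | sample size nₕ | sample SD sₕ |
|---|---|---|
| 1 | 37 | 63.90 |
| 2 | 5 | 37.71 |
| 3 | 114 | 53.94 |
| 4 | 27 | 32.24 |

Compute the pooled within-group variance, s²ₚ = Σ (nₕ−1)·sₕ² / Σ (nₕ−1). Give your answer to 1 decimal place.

2840.7

Degrees of freedom: 36 + 4 + 113 + 26 = 179.
Σ(nₕ−1)sₕ² = 36·4083.21 + 4·1422.0441 + 113·2909.5236 + 26·1039.4176 = 508484.7608.
s²ₚ = 508484.7608 / 179 = 2840.697... → 2840.7.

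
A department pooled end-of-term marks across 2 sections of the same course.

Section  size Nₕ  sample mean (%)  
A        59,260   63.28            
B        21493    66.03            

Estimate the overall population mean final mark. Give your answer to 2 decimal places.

64.01

x̄_st = (Σ Nₕx̄ₕ) / (Σ Nₕ) = (59260·63.28 + 21493·66.03) / 80753
= 5169155.59 / 80753 = 64.0119... → 64.01.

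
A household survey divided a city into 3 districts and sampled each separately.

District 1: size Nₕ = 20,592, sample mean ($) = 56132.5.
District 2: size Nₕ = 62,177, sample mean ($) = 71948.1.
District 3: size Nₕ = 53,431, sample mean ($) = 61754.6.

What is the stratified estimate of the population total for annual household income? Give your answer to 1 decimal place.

8929007486.3

Estimate total by summing Nₕ·x̄ₕ over strata.
20592·56132.5 + 62177·71948.1 + 53431·61754.6 = 1155880440 + 4473517013.7 + 3299610032.6 = 8929007486.3.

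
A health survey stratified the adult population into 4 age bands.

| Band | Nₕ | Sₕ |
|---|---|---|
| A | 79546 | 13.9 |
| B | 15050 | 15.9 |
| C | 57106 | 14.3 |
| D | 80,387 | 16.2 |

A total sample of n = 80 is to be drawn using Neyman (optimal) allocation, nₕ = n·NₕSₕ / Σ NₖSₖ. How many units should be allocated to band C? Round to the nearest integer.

19

Σ NₕSₕ = 79546·13.9 + 15050·15.9 + 57106·14.3 + 80387·16.2 = 3463869.6.
Share for C: 816615.8/3463869.6 = 0.23575.
n_C = 80 × 0.23575 = 18.860... → 19.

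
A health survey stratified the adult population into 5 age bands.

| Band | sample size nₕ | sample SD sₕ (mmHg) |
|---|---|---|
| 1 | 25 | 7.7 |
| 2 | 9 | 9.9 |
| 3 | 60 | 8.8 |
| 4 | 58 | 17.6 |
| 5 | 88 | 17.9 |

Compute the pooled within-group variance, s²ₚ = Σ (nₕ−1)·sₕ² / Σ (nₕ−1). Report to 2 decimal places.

1: (25−1)·7.7² = 24·59.29 = 1422.96
2: (9−1)·9.9² = 8·98.01 = 784.08
3: (60−1)·8.8² = 59·77.44 = 4568.96
4: (58−1)·17.6² = 57·309.76 = 17656.32
5: (88−1)·17.9² = 87·320.41 = 27875.67
Numerator = 52307.99; denominator = Σ(nₕ−1) = 235.
s²ₚ = 52307.99/235 = 222.5872... → 222.59.

222.59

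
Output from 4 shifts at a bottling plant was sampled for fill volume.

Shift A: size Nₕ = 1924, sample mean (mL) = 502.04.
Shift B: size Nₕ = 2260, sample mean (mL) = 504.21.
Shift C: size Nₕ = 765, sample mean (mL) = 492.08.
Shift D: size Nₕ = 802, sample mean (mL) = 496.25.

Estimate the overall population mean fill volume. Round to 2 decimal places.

N = 1924 + 2260 + 765 + 802 = 5751.
Weight each subgroup mean by Nₕ/N and sum.
Σ Nₕx̄ₕ = 1924·502.04 + 2260·504.21 + 765·492.08 + 802·496.25 = 965924.96 + 1139514.6 + 376441.2 + 397992.5 = 2879873.26.
Divide by N: 2879873.26 / 5751 = 500.7604... → 500.76.

500.76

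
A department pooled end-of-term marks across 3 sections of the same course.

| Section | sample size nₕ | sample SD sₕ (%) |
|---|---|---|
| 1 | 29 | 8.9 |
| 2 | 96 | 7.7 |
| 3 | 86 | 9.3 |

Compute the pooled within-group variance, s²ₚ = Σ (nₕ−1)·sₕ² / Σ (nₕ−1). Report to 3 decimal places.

Degrees of freedom: 28 + 95 + 85 = 208.
Σ(nₕ−1)sₕ² = 28·79.21 + 95·59.29 + 85·86.49 = 15202.08.
s²ₚ = 15202.08 / 208 = 73.08692... → 73.087.

73.087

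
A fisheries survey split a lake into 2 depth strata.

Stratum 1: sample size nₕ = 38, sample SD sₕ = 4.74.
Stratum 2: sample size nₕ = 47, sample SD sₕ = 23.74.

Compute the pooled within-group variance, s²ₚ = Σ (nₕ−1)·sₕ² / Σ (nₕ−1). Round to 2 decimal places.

322.37

Degrees of freedom: 37 + 46 = 83.
Σ(nₕ−1)sₕ² = 37·22.4676 + 46·563.5876 = 26756.3308.
s²ₚ = 26756.3308 / 83 = 322.3654... → 322.37.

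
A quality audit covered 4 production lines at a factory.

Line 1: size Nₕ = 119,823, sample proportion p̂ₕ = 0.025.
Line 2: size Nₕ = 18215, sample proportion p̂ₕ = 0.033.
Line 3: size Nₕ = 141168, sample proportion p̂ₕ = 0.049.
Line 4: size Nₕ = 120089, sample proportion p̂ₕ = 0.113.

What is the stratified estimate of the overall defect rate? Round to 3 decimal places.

N = 119823 + 18215 + 141168 + 120089 = 399295.
Overall proportion = Σ (Nₕ/N)·p̂ₕ.
Σ Nₕp̂ₕ = 2995.575 + 601.095 + 6917.232 + 13570.057 = 24083.959.
24083.959 / 399295 = 0.06032... → 0.060.

0.060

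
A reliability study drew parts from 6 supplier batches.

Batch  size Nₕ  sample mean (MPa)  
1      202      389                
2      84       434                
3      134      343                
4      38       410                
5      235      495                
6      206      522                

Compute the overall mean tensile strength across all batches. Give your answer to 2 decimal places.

445.42

N = 202 + 84 + 134 + 38 + 235 + 206 = 899.
Weight each subgroup mean by Nₕ/N and sum.
Σ Nₕx̄ₕ = 202·389 + 84·434 + 134·343 + 38·410 + 235·495 + 206·522 = 78578 + 36456 + 45962 + 15580 + 116325 + 107532 = 400433.
Divide by N: 400433 / 899 = 445.4205... → 445.42.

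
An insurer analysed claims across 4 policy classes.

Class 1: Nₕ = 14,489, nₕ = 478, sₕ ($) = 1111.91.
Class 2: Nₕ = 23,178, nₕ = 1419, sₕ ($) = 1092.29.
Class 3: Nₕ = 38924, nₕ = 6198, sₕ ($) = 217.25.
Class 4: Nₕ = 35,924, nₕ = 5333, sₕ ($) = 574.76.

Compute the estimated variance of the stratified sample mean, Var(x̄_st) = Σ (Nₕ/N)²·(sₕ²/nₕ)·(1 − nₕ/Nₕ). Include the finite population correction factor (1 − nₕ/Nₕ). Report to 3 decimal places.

81.115

N = 112515; Wₕ = Nₕ/N.
class 1: (14489/112515)²·1111.91²/478·(1 − 478/14489) = 41.476115
class 2: (23178/112515)²·1092.29²/1419·(1 − 1419/23178) = 33.495585
class 3: (38924/112515)²·217.25²/6198·(1 − 6198/38924) = 0.766227
class 4: (35924/112515)²·574.76²/5333·(1 − 5333/35924) = 5.377235
Sum = 81.115162 → 81.115.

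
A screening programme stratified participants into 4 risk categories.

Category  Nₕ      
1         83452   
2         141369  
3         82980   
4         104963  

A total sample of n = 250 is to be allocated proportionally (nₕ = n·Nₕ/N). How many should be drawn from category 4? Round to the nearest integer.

64

N = 83452 + 141369 + 82980 + 104963 = 412764.
n_4 = 250·104963/412764 = 63.573... → 64.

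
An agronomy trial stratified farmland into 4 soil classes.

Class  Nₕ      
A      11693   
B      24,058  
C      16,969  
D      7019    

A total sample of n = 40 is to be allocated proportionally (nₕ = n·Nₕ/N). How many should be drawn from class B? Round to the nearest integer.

16

N = 11693 + 24058 + 16969 + 7019 = 59739.
n_B = 40·24058/59739 = 16.109... → 16.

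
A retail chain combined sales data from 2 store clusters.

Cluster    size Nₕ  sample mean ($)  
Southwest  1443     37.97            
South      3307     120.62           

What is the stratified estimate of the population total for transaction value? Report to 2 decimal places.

453681.05

Southwest: 1443·37.97 = 54790.71
South: 3307·120.62 = 398890.34
τ̂ = Σ Nₕx̄ₕ = 453681.05.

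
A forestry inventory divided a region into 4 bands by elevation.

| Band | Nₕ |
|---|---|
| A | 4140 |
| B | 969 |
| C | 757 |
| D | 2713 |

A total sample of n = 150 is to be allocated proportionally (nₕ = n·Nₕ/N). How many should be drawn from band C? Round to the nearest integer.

13

Share of band C = 757/8579 = 0.08824.
Allocate 150 × 0.08824 = 13.236... → 13.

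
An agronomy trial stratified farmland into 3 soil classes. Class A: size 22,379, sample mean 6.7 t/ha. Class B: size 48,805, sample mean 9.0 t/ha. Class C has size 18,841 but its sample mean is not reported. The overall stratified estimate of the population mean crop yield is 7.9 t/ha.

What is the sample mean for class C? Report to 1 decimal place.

Σ Nₕx̄ₕ = N·μ, so 18841·x̄_C = 90025·7.9 − (22379·6.7 + 48805·9.0).
= 711197.5 − 589184.3 = 122013.2.
x̄_C = 122013.2 / 18841 = 6.476... → 6.5.

6.5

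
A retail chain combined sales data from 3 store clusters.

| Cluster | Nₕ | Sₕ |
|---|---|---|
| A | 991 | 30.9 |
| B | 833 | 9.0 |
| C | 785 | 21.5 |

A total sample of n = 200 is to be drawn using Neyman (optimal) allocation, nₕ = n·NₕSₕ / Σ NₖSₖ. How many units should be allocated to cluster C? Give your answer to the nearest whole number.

A: NₕSₕ = 991·30.9 = 30621.9
B: NₕSₕ = 833·9.0 = 7497
C: NₕSₕ = 785·21.5 = 16877.5
Σ NₕSₕ = 54996.4.
n_C = 200·16877.5/54996.4 = 61.377... → 61.

61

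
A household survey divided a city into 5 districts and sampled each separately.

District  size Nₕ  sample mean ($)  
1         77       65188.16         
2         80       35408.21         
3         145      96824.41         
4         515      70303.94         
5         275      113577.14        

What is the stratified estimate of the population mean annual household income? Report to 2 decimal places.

81805.79

N = 1092; weights Wₕ = Nₕ/N = (0.0705, 0.0733, 0.1328, 0.4716, 0.2518).
x̄_st = Σ Wₕ·x̄ₕ = 0.0705·65188.16 + 0.0733·35408.21 + 0.1328·96824.41 + 0.4716·70303.94 + 0.2518·113577.14 ≈ 81805.7941...
→ 81805.79.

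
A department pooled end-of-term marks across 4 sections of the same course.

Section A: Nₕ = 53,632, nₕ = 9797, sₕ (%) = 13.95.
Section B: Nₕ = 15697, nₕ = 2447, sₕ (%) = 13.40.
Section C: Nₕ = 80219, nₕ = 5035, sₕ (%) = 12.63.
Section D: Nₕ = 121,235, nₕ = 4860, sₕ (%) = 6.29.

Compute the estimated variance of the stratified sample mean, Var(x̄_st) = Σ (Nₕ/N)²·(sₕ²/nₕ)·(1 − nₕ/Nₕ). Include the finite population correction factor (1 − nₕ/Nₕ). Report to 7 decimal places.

N = 270783; Wₕ = Nₕ/N.
section A: (53632/270783)²·13.95²/9797·(1 − 9797/53632) = 0.0006368799
section B: (15697/270783)²·13.40²/2447·(1 − 2447/15697) = 0.0002081447
section C: (80219/270783)²·12.63²/5035·(1 − 5035/80219) = 0.0026059562
section D: (121235/270783)²·6.29²/4860·(1 − 4860/121235) = 0.0015664262
Sum = 0.0050174070 → 0.0050174.

0.0050174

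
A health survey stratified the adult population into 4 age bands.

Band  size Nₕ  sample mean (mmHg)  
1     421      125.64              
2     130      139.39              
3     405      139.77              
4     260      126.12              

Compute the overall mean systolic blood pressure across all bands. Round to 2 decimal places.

131.92

N = 421 + 130 + 405 + 260 = 1216.
Overall mean = Σ (Nₕ/N)·x̄ₕ — weight by population share, not a simple average.
Σ Nₕx̄ₕ = 421·125.64 + 130·139.39 + 405·139.77 + 260·126.12 = 52894.44 + 18120.7 + 56606.85 + 32791.2 = 160413.19.
Divide by N: 160413.19 / 1216 = 131.9187... → 131.92.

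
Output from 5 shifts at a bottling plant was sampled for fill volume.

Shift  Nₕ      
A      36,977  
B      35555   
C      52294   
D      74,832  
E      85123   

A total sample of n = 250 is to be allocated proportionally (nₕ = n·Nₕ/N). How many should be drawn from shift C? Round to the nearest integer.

N = 36977 + 35555 + 52294 + 74832 + 85123 = 284781.
n_C = 250·52294/284781 = 45.907... → 46.

46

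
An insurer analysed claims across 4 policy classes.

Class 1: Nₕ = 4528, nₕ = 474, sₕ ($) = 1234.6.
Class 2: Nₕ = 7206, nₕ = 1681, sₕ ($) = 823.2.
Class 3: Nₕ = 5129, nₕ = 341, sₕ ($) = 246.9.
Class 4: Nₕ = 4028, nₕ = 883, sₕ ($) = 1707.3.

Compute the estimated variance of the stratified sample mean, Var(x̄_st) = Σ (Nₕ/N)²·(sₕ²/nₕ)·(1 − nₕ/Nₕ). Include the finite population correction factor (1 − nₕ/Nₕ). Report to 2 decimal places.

N = 20891. Term for each stratum: Wₕ²sₕ²/nₕ·(1−nₕ/Nₕ).
Var(x̄_st) = 135.25269 + 36.77487 + 10.05903 + 95.81878 = 277.90536 → 277.91.

277.91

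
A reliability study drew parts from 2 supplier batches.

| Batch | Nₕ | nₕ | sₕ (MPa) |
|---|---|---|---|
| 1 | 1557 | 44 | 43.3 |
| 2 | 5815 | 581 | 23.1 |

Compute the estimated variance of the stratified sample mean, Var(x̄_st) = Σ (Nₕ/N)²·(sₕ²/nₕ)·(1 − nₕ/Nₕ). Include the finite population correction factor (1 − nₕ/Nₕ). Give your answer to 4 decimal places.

2.3614

N = 7372. Term for each stratum: Wₕ²sₕ²/nₕ·(1−nₕ/Nₕ).
Var(x̄_st) = 1.8470557 + 0.5143522 = 2.3614080 → 2.3614.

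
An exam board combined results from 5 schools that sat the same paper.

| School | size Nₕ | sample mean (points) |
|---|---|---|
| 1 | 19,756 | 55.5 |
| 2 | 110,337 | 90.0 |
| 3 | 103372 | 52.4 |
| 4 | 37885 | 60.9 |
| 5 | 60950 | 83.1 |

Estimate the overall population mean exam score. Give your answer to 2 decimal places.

71.67

N = 19756 + 110337 + 103372 + 37885 + 60950 = 332300.
Overall mean = Σ (Nₕ/N)·x̄ₕ — weight by population share, not a simple average.
Σ Nₕx̄ₕ = 19756·55.5 + 110337·90.0 + 103372·52.4 + 37885·60.9 + 60950·83.1 = 1096458 + 9930330 + 5416692.8 + 2307196.5 + 5064945 = 23815622.3.
Divide by N: 23815622.3 / 332300 = 71.6690... → 71.67.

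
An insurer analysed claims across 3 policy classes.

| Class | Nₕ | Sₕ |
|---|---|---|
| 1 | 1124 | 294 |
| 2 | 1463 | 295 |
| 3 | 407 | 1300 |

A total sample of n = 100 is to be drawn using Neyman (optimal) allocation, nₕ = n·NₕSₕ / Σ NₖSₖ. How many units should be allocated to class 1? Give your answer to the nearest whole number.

26

Σ NₕSₕ = 1124·294 + 1463·295 + 407·1300 = 1291141.
Share for 1: 330456/1291141 = 0.25594.
n_1 = 100 × 0.25594 = 25.594... → 26.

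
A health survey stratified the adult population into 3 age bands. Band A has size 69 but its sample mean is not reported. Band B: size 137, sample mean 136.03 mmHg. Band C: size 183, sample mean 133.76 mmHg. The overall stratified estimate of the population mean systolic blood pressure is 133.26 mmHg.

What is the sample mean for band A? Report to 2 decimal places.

126.43

Σ Nₕx̄ₕ = N·μ, so 69·x̄_A = 389·133.26 − (137·136.03 + 183·133.76).
= 51838.14 − 43114.19 = 8723.95.
x̄_A = 8723.95 / 69 = 126.4341... → 126.43.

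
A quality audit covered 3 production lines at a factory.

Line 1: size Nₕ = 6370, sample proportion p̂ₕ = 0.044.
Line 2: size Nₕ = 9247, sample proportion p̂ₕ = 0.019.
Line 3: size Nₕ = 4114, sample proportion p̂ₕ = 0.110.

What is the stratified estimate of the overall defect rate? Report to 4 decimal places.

Wₕ = Nₕ/N with N = 19731: 0.3228, 0.4687, 0.2085.
p̂_st = 0.3228·0.044 + 0.4687·0.019 + 0.2085·0.110 ≈ 0.046045... → 0.0460.

0.0460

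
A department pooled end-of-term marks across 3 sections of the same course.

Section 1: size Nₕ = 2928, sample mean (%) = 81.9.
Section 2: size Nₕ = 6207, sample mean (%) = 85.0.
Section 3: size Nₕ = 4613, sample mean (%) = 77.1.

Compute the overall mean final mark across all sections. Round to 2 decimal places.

81.69

x̄_st = (Σ Nₕx̄ₕ) / (Σ Nₕ) = (2928·81.9 + 6207·85.0 + 4613·77.1) / 13748
= 1123060.5 / 13748 = 81.6890... → 81.69.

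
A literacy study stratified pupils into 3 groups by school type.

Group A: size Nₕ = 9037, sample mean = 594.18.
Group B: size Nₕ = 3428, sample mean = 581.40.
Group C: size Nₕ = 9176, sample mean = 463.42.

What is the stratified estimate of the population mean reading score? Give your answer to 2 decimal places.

536.71

N = 21641; weights Wₕ = Nₕ/N = (0.4176, 0.1584, 0.4240).
x̄_st = Σ Wₕ·x̄ₕ = 0.4176·594.18 + 0.1584·581.40 + 0.4240·463.42 ≈ 536.7121...
→ 536.71.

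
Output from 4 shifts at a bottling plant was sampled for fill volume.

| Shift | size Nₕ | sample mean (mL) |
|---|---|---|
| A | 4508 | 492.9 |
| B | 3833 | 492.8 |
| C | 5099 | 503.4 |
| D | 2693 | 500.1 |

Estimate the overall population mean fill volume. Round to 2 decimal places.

497.40

N = 16133; weights Wₕ = Nₕ/N = (0.2794, 0.2376, 0.3161, 0.1669).
x̄_st = Σ Wₕ·x̄ₕ = 0.2794·492.9 + 0.2376·492.8 + 0.3161·503.4 + 0.1669·500.1 ≈ 497.3967...
→ 497.40.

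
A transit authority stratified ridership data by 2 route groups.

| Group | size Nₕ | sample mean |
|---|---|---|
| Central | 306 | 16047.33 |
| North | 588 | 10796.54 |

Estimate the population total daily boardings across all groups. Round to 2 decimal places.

11258848.50

Population total = Σ Nₕ·x̄ₕ (each stratum's size times its mean).
306·16047.33 + 588·10796.54 = 4910482.98 + 6348365.52 = 11258848.50.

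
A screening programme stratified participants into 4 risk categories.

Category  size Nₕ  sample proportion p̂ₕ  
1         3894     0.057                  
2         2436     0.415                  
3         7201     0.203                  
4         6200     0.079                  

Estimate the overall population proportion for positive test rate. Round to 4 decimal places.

Wₕ = Nₕ/N with N = 19731: 0.1974, 0.1235, 0.3650, 0.3142.
p̂_st = 0.1974·0.057 + 0.1235·0.415 + 0.3650·0.203 + 0.3142·0.079 ≈ 0.161396... → 0.1614.

0.1614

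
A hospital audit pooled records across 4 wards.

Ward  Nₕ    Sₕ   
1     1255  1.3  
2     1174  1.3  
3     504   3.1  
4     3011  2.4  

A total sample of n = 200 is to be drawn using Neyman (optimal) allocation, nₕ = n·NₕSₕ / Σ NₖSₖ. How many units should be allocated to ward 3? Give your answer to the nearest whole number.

26

Σ NₕSₕ = 1255·1.3 + 1174·1.3 + 504·3.1 + 3011·2.4 = 11946.5.
Share for 3: 1562.4/11946.5 = 0.13078.
n_3 = 200 × 0.13078 = 26.157... → 26.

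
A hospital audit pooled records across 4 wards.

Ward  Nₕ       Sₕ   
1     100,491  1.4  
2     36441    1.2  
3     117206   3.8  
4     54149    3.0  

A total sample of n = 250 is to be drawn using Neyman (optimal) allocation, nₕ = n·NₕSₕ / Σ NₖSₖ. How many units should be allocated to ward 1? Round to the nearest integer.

Σ NₕSₕ = 100491·1.4 + 36441·1.2 + 117206·3.8 + 54149·3.0 = 792246.4.
Share for 1: 140687.4/792246.4 = 0.17758.
n_1 = 250 × 0.17758 = 44.395... → 44.

44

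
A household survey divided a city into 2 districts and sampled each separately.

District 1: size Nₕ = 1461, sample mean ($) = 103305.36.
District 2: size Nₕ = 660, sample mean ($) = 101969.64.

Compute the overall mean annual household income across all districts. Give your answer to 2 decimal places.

102889.72

x̄_st = (Σ Nₕx̄ₕ) / (Σ Nₕ) = (1461·103305.36 + 660·101969.64) / 2121
= 218229093.36 / 2121 = 102889.7187... → 102889.72.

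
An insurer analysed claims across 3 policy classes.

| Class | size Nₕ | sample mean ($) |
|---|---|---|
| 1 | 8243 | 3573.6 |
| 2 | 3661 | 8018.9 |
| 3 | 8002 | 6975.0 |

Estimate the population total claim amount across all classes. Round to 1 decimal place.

Population total = Σ Nₕ·x̄ₕ (each stratum's size times its mean).
8243·3573.6 + 3661·8018.9 + 8002·6975.0 = 29457184.8 + 29357192.9 + 55813950 = 114628327.7.

114628327.7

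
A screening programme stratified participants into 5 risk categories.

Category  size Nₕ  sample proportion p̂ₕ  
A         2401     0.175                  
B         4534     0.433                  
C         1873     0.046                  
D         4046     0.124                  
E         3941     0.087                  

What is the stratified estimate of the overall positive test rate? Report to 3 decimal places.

Wₕ = Nₕ/N with N = 16795: 0.1430, 0.2700, 0.1115, 0.2409, 0.2347.
p̂_st = 0.1430·0.175 + 0.2700·0.433 + 0.1115·0.046 + 0.2409·0.124 + 0.2347·0.087 ≈ 0.19733... → 0.197.

0.197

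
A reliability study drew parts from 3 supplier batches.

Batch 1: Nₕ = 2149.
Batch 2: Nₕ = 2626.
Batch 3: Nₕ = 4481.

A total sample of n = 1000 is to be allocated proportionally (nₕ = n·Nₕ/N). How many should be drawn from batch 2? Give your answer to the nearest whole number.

N = 2149 + 2626 + 4481 = 9256.
n_2 = 1000·2626/9256 = 283.708... → 284.

284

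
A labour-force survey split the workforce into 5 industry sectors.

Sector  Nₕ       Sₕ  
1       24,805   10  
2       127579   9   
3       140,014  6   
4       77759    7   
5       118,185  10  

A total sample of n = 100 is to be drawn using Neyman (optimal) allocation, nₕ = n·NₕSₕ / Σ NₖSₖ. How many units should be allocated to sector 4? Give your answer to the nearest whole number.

14

1: NₕSₕ = 24805·10 = 248050
2: NₕSₕ = 127579·9 = 1148211
3: NₕSₕ = 140014·6 = 840084
4: NₕSₕ = 77759·7 = 544313
5: NₕSₕ = 118185·10 = 1181850
Σ NₕSₕ = 3962508.
n_4 = 100·544313/3962508 = 13.737... → 14.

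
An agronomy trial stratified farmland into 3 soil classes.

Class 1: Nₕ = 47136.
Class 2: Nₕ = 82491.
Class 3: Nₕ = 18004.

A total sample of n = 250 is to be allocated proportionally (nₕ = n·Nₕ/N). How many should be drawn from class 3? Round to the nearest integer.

30

Share of class 3 = 18004/147631 = 0.12195.
Allocate 250 × 0.12195 = 30.488... → 30.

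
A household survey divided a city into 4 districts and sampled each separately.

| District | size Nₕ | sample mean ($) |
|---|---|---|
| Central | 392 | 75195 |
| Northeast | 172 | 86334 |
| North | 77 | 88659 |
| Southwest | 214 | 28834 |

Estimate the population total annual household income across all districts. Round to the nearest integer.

Population total = Σ Nₕ·x̄ₕ (each stratum's size times its mean).
392·75195 + 172·86334 + 77·88659 + 214·28834 = 29476440 + 14849448 + 6826743 + 6170476 = 57323107.

57323107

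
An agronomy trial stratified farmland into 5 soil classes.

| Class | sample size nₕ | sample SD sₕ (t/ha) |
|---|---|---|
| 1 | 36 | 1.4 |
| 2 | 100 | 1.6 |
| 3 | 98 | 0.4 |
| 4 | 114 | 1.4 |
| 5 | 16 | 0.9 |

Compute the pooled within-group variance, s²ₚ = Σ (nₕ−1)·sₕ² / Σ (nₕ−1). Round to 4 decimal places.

1.5911

Degrees of freedom: 35 + 99 + 97 + 113 + 15 = 359.
Σ(nₕ−1)sₕ² = 35·1.96 + 99·2.56 + 97·0.16 + 113·1.96 + 15·0.81 = 571.19.
s²ₚ = 571.19 / 359 = 1.591058... → 1.5911.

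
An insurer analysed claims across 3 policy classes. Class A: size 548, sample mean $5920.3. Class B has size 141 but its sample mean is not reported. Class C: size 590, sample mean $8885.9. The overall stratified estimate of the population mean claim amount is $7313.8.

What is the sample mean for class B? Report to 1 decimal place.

6151.4

N = 548 + 141 + 590 = 1279.
Overall total = μ·N = 7313.8·1279 = 9354350.2.
Subtract the known strata: 548·5920.3 + 590·8885.9 = 8487005.4.
Remaining total for class B: 9354350.2 − 8487005.4 = 867344.8.
Divide by its size: 867344.8 / 141 = 6151.382... → 6151.4.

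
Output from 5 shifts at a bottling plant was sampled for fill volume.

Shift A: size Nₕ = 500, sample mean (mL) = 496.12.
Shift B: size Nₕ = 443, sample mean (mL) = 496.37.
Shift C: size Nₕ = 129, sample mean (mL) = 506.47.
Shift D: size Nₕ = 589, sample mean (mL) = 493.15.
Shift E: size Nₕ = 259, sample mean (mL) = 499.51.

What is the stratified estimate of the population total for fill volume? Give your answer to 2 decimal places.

Population total = Σ Nₕ·x̄ₕ (each stratum's size times its mean).
500·496.12 + 443·496.37 + 129·506.47 + 589·493.15 + 259·499.51 = 248060 + 219891.91 + 65334.63 + 290465.35 + 129373.09 = 953124.98.

953124.98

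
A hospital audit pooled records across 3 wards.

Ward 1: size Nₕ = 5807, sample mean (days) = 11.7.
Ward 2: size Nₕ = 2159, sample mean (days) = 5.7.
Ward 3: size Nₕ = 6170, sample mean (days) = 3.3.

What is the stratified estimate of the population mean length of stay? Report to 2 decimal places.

x̄_st = (Σ Nₕx̄ₕ) / (Σ Nₕ) = (5807·11.7 + 2159·5.7 + 6170·3.3) / 14136
= 100609.2 / 14136 = 7.1172... → 7.12.

7.12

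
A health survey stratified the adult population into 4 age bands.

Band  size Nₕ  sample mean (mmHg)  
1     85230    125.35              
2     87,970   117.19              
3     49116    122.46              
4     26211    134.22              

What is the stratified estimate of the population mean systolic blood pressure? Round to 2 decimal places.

122.83

x̄_st = (Σ Nₕx̄ₕ) / (Σ Nₕ) = (85230·125.35 + 87970·117.19 + 49116·122.46 + 26211·134.22) / 248527
= 30525570.58 / 248527 = 122.8260... → 122.83.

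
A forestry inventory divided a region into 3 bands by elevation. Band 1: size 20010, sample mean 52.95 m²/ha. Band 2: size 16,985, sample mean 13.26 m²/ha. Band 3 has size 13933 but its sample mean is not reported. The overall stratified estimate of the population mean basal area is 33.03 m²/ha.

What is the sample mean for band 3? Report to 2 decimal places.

Σ Nₕx̄ₕ = N·μ, so 13933·x̄_3 = 50928·33.03 − (20010·52.95 + 16985·13.26).
= 1682151.84 − 1284750.6 = 397401.24.
x̄_3 = 397401.24 / 13933 = 28.5223... → 28.52.

28.52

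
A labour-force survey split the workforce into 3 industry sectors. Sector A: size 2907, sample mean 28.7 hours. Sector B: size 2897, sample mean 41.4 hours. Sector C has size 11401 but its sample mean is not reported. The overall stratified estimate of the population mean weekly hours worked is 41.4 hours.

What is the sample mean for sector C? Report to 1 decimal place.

Σ Nₕx̄ₕ = N·μ, so 11401·x̄_C = 17205·41.4 − (2907·28.7 + 2897·41.4).
= 712287 − 203366.7 = 508920.3.
x̄_C = 508920.3 / 11401 = 44.638... → 44.6.

44.6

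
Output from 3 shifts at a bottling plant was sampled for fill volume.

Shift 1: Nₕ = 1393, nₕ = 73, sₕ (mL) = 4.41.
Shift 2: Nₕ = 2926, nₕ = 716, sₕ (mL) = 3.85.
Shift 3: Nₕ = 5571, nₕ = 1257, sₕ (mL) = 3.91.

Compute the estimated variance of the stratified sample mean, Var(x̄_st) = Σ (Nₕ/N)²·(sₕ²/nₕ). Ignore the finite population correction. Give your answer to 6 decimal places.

0.010956

N = 9890; Wₕ = Nₕ/N.
shift 1: (1393/9890)²·4.41²/73 = 0.005285231
shift 2: (2926/9890)²·3.85²/716 = 0.001812026
shift 3: (5571/9890)²·3.91²/1257 = 0.003859153
Sum = 0.010956410 → 0.010956.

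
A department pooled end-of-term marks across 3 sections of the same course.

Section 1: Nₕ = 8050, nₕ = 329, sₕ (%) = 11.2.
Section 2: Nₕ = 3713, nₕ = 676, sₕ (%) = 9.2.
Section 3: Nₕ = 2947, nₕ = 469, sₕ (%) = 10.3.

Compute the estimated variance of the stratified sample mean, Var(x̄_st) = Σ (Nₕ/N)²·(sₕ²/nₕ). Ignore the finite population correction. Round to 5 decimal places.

N = 14710; Wₕ = Nₕ/N.
section 1: (8050/14710)²·11.2²/329 = 0.11418434
section 2: (3713/14710)²·9.2²/676 = 0.00797726
section 3: (2947/14710)²·10.3²/469 = 0.00907897
Sum = 0.13124057 → 0.13124.

0.13124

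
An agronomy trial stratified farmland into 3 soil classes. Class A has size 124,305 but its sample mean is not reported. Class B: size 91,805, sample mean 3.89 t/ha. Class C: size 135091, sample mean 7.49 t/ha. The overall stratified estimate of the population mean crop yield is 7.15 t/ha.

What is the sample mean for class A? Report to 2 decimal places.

9.19

N = 124305 + 91805 + 135091 = 351201.
Overall total = μ·N = 7.15·351201 = 2511087.15.
Subtract the known strata: 91805·3.89 + 135091·7.49 = 1368953.04.
Remaining total for class A: 2511087.15 − 1368953.04 = 1142134.11.
Divide by its size: 1142134.11 / 124305 = 9.1882... → 9.19.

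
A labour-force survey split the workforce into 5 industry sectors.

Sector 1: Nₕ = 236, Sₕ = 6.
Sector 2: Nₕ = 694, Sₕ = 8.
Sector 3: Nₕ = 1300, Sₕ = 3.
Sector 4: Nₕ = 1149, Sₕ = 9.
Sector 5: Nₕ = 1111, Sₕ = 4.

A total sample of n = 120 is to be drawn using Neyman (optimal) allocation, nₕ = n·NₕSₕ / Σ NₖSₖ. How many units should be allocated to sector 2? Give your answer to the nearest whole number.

Σ NₕSₕ = 236·6 + 694·8 + 1300·3 + 1149·9 + 1111·4 = 25653.
Share for 2: 5552/25653 = 0.21643.
n_2 = 120 × 0.21643 = 25.971... → 26.

26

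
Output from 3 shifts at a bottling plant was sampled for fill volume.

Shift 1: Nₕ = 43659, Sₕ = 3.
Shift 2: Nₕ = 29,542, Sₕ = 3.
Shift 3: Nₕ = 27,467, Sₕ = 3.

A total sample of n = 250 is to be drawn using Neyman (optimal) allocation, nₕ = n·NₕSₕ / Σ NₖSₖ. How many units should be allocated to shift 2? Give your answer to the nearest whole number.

Σ NₕSₕ = 43659·3 + 29542·3 + 27467·3 = 302004.
Share for 2: 88626/302004 = 0.29346.
n_2 = 250 × 0.29346 = 73.365... → 73.

73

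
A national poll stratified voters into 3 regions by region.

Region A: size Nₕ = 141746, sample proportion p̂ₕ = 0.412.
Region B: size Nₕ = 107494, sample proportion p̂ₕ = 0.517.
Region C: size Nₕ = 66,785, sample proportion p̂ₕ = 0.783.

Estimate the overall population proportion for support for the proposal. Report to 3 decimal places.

N = 141746 + 107494 + 66785 = 316025.
Overall proportion = Σ (Nₕ/N)·p̂ₕ.
Σ Nₕp̂ₕ = 58399.352 + 55574.398 + 52292.655 = 166266.405.
166266.405 / 316025 = 0.52612... → 0.526.

0.526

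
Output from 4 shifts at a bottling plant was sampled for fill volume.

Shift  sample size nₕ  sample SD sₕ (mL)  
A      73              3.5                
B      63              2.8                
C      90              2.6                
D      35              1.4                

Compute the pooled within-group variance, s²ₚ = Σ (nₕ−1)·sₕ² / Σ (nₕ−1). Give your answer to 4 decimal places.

Degrees of freedom: 72 + 62 + 89 + 34 = 257.
Σ(nₕ−1)sₕ² = 72·12.25 + 62·7.84 + 89·6.76 + 34·1.96 = 2036.36.
s²ₚ = 2036.36 / 257 = 7.923580... → 7.9236.

7.9236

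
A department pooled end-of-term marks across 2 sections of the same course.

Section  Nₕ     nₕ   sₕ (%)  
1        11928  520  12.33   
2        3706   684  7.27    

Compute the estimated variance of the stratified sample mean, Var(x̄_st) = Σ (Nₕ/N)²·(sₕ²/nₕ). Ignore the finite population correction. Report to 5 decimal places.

N = 15634. Term for each stratum: Wₕ²sₕ²/nₕ.
Var(x̄_st) = 0.17018366 + 0.00434194 = 0.17452559 → 0.17453.

0.17453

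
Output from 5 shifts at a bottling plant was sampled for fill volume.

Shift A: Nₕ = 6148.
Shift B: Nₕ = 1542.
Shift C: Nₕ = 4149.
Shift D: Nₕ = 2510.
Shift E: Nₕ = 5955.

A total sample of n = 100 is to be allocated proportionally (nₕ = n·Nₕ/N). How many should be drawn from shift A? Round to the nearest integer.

Share of shift A = 6148/20304 = 0.30280.
Allocate 100 × 0.30280 = 30.280... → 30.

30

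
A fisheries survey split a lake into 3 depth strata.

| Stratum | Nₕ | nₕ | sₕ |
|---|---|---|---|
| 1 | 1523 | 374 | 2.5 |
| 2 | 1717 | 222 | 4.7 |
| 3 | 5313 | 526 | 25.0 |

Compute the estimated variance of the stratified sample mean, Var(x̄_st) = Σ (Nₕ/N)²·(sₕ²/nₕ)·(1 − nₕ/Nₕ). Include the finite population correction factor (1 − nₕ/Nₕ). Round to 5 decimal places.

0.41700

N = 8553. Term for each stratum: Wₕ²sₕ²/nₕ·(1−nₕ/Nₕ).
Var(x̄_st) = 0.00039975 + 0.00349154 + 0.41310512 = 0.41699641 → 0.41700.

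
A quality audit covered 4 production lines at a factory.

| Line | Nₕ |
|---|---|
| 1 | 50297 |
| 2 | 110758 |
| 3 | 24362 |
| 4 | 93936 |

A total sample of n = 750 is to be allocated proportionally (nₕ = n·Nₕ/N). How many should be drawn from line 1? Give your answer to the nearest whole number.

135

N = 50297 + 110758 + 24362 + 93936 = 279353.
n_1 = 750·50297/279353 = 135.036... → 135.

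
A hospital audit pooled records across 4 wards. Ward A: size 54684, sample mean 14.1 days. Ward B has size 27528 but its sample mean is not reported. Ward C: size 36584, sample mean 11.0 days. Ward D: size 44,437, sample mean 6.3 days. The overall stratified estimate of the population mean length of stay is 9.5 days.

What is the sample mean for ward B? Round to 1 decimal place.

N = 54684 + 27528 + 36584 + 44437 = 163233.
Overall total = μ·N = 9.5·163233 = 1550713.5.
Subtract the known strata: 54684·14.1 + 36584·11.0 + 44437·6.3 = 1453421.5.
Remaining total for ward B: 1550713.5 − 1453421.5 = 97292.
Divide by its size: 97292 / 27528 = 3.534... → 3.5.

3.5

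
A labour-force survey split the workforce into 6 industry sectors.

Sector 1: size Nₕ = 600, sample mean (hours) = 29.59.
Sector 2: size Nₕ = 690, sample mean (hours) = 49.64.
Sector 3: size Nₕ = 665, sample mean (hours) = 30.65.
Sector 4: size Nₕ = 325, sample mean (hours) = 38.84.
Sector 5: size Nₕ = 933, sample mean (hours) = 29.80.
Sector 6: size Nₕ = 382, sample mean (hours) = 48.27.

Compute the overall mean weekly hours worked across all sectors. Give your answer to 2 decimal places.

x̄_st = (Σ Nₕx̄ₕ) / (Σ Nₕ) = (600·29.59 + 690·49.64 + 665·30.65 + 325·38.84 + 933·29.80 + 382·48.27) / 3595
= 131253.39 / 3595 = 36.5100... → 36.51.

36.51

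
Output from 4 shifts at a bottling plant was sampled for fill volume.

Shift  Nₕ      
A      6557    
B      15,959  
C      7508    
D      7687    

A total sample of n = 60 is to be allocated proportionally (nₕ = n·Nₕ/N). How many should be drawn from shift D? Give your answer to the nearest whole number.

N = 6557 + 15959 + 7508 + 7687 = 37711.
n_D = 60·7687/37711 = 12.230... → 12.

12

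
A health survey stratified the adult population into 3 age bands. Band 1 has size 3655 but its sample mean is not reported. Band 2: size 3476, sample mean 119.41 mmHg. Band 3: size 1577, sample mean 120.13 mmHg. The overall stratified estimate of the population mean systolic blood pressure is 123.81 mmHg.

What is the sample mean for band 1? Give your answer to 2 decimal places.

129.58

N = 3655 + 3476 + 1577 = 8708.
Overall total = μ·N = 123.81·8708 = 1078137.48.
Subtract the known strata: 3476·119.41 + 1577·120.13 = 604514.17.
Remaining total for band 1: 1078137.48 − 604514.17 = 473623.31.
Divide by its size: 473623.31 / 3655 = 129.5823... → 129.58.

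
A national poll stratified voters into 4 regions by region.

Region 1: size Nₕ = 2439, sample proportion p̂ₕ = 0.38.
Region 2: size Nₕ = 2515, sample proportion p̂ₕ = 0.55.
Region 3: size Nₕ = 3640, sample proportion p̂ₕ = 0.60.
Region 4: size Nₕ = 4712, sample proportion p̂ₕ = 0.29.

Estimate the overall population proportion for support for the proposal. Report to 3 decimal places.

Wₕ = Nₕ/N with N = 13306: 0.1833, 0.1890, 0.2736, 0.3541.
p̂_st = 0.1833·0.38 + 0.1890·0.55 + 0.2736·0.60 + 0.3541·0.29 ≈ 0.44044... → 0.440.

0.440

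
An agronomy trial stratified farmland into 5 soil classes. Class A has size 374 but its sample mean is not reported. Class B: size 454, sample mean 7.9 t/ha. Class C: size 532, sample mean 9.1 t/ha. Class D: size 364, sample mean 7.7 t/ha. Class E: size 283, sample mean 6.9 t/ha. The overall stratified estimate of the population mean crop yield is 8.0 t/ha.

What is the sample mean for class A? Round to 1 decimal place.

N = 374 + 454 + 532 + 364 + 283 = 2007.
Overall total = μ·N = 8.0·2007 = 16056.
Subtract the known strata: 454·7.9 + 532·9.1 + 364·7.7 + 283·6.9 = 13183.3.
Remaining total for class A: 16056 − 13183.3 = 2872.7.
Divide by its size: 2872.7 / 374 = 7.681... → 7.7.

7.7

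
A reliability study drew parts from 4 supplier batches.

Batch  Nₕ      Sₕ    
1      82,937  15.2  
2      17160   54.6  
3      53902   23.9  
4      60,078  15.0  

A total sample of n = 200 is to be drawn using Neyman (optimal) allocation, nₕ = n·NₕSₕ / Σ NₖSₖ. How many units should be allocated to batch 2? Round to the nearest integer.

43

1: NₕSₕ = 82937·15.2 = 1260642.4
2: NₕSₕ = 17160·54.6 = 936936
3: NₕSₕ = 53902·23.9 = 1288257.8
4: NₕSₕ = 60078·15.0 = 901170
Σ NₕSₕ = 4387006.2.
n_2 = 200·936936/4387006.2 = 42.714... → 43.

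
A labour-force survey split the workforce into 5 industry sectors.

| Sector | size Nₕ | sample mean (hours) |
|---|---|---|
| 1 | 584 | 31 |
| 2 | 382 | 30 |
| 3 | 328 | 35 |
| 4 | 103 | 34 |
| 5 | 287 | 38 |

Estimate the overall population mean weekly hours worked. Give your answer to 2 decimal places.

N = 1684; weights Wₕ = Nₕ/N = (0.3468, 0.2268, 0.1948, 0.0612, 0.1704).
x̄_st = Σ Wₕ·x̄ₕ = 0.3468·31 + 0.2268·30 + 0.1948·35 + 0.0612·34 + 0.1704·38 ≈ 32.9287...
→ 32.93.

32.93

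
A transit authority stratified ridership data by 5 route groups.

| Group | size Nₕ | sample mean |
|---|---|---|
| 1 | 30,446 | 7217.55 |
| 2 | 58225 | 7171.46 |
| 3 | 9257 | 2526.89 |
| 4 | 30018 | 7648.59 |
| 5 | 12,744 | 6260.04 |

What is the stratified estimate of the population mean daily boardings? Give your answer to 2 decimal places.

N = 30446 + 58225 + 9257 + 30018 + 12744 = 140690.
Weight each subgroup mean by Nₕ/N and sum.
Σ Nₕx̄ₕ = 30446·7217.55 + 58225·7171.46 + 9257·2526.89 + 30018·7648.59 + 12744·6260.04 = 219745527.3 + 417558258.5 + 23391420.73 + 229595374.62 + 79777949.76 = 970068530.91.
Divide by N: 970068530.91 / 140690 = 6895.0781... → 6895.08.

6895.08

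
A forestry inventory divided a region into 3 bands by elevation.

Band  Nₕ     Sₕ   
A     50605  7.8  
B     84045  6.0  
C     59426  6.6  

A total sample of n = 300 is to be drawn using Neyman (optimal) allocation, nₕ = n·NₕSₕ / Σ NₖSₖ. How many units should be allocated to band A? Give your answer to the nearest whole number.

92

A: NₕSₕ = 50605·7.8 = 394719
B: NₕSₕ = 84045·6.0 = 504270
C: NₕSₕ = 59426·6.6 = 392211.6
Σ NₕSₕ = 1291200.6.
n_A = 300·394719/1291200.6 = 91.710... → 92.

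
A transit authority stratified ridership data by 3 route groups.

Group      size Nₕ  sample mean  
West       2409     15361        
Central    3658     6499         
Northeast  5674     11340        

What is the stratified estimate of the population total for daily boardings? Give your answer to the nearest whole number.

125121151

Population total = Σ Nₕ·x̄ₕ (each stratum's size times its mean).
2409·15361 + 3658·6499 + 5674·11340 = 37004649 + 23773342 + 64343160 = 125121151.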